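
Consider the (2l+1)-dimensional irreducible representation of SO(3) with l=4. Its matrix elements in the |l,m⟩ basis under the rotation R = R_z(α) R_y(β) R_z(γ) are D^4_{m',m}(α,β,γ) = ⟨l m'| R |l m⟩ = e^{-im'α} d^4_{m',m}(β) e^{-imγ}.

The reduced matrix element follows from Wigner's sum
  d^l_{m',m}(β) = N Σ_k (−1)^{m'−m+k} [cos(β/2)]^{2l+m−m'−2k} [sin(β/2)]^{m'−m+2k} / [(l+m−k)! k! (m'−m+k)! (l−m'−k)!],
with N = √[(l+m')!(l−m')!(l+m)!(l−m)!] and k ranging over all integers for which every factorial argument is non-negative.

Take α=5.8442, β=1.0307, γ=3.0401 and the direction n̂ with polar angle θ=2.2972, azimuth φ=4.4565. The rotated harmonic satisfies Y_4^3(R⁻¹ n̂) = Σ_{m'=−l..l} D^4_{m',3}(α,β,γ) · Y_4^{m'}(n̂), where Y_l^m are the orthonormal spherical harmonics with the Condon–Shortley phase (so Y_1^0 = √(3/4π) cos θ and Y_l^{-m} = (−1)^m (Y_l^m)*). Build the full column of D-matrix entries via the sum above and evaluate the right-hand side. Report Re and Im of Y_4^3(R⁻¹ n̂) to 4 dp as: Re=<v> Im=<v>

Need the full column D^4_{m',3} for m'=−4..4 at α=5.8442, β=1.0307, γ=3.0401.
cos(β/2)=0.870120, sin(β/2)=0.492839
d^4_{-4,3}: single k=7 term ⇒ +0.017381;  D = -0.002069+0.017257i
d^4_{-3,3}: k∈[6..7] ⇒ +0.075943 -0.003481 = +0.072463;  D = -0.038388+0.061459i
d^4_{-2,3}: k∈[5..6] ⇒ +0.215006 -0.022992 = +0.192014;  D = -0.161294+0.104181i
d^4_{-1,3}: k∈[4..5] ⇒ +0.447361 -0.086112 = +0.361249;  D = -0.357986+0.048444i
d^4_{0,3}: k∈[3..4] ⇒ +0.706442 -0.226636 = +0.479806;  D = -0.457737-0.143844i
d^4_{1,3}: k∈[2..3] ⇒ +0.836675 -0.447361 = +0.389314;  D = -0.286586-0.263504i
d^4_{2,3}: k∈[1..2] ⇒ +0.696345 -0.670190 = +0.026155;  D = -0.009904-0.024207i
d^4_{3,3}: k∈[0..1] ⇒ +0.328575 -0.737878 = -0.409303;  D = -0.020717+0.408779i
d^4_{4,3}: single k=0 term ⇒ -0.526387;  D = -0.247556+0.464542i
Y_4^{m'}(θ=2.2972,φ=4.4565) and Σ D·Y over m':
  (-0.0021+0.0173i)·(+0.0719+0.1180i)  (-0.0384+0.0615i)·(-0.2412+0.2499i)  (-0.1613+0.1042i)·(-0.3403-0.1912i)  (-0.3580+0.0484i)·(+0.0052-0.0200i)  (-0.4577-0.1438i)·(-0.3621+0.0000i)  (-0.2866-0.2635i)·(-0.0052-0.0200i)  (-0.0099-0.0242i)·(-0.3403+0.1912i)  (-0.0207+0.4088i)·(+0.2412+0.2499i)  (-0.2476+0.4645i)·(+0.0719-0.1180i)
Y_4^3(R⁻¹ n̂) = +0.165471+0.200958i

Re=0.1655 Im=0.2010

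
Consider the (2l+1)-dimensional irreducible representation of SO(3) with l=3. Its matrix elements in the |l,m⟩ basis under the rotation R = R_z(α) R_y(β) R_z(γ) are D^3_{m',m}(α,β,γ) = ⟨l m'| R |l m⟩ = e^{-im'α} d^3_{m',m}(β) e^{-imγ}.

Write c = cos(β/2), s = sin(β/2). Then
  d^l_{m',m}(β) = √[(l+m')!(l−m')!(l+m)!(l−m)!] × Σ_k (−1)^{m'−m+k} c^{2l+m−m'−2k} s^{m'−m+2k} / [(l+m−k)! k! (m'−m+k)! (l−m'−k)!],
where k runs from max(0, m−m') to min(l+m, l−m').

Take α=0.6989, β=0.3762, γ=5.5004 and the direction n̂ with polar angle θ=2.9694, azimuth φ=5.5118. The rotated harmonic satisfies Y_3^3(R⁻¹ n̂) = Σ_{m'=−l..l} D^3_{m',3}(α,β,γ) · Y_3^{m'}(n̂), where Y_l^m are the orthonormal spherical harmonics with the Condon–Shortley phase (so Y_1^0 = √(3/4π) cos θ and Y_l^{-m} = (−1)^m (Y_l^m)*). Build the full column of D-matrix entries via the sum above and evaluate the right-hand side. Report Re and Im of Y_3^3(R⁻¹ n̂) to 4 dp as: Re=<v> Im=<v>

Re=-0.0141 Im=-0.0262

Need the full column D^3_{m',3} for m'=−3..3 at α=0.6989, β=0.3762, γ=5.5004.
cos(β/2)=0.982361, sin(β/2)=0.186993
d^3_{-3,3}: single k=6 term ⇒ +0.000043;  D = -0.000011-0.000041i
d^3_{-2,3}: single k=5 term ⇒ +0.000550;  D = -0.000453-0.000313i
d^3_{-1,3}: single k=4 term ⇒ +0.004570;  D = -0.004549+0.000430i
d^3_{0,3}: single k=3 term ⇒ +0.027721;  D = -0.019447+0.019754i
d^3_{1,3}: single k=2 term ⇒ +0.126119;  D = -0.009910+0.125729i
d^3_{2,3}: single k=1 term ⇒ +0.419041;  D = +0.243560+0.340990i
d^3_{3,3}: single k=0 term ⇒ +0.898726;  D = +0.870418+0.223790i
Y_3^{m'}(θ=2.9694,φ=5.5118) and Σ D·Y over m':
  (-0.0000-0.0000i)·(-0.0014+0.0015i)  (-0.0005-0.0003i)·(-0.0008-0.0295i)  (-0.0045+0.0004i)·(+0.1530+0.1487i)  (-0.0194+0.0198i)·(-0.6813+0.0000i)  (-0.0099+0.1257i)·(-0.1530+0.1487i)  (+0.2436+0.3410i)·(-0.0008+0.0295i)  (+0.8704+0.2238i)·(+0.0014+0.0015i)
Y_3^3(R⁻¹ n̂) = -0.014091-0.026187i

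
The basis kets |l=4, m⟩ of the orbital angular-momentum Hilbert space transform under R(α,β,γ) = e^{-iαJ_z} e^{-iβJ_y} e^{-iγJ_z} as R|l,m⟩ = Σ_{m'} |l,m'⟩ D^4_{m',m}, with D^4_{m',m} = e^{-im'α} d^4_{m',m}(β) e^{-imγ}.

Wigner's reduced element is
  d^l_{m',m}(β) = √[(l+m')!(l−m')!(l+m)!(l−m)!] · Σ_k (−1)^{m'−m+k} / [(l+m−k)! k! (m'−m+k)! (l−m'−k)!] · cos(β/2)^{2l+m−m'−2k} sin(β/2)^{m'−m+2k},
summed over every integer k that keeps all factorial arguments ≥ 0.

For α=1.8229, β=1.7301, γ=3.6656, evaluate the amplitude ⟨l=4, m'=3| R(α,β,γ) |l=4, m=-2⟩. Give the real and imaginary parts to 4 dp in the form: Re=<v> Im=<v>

Re=0.1217 Im=-0.4054

D^4_{3,-2}(1.8229,1.7301,3.6656) = e^{-i·3·1.8229}·d^4_{3,-2}(1.7301)·e^{-i·-2·3.6656}. Compute d first:
c=cos(1.7301/2)=0.648602, s=sin(1.7301/2)=0.761128; N=√[5040·1·2·720]=2693.993318
Admissible k: 0..1 (factorial args all ≥0)
  k=0: (−1)^5·2693.9933/(240)·0.6486^3·0.7611^5 = -0.782362
  k=1: (−1)^6·2693.9933/(720)·0.6486^1·0.7611^7 = +0.359124
d^4_{3,-2}(1.7301) = -0.782362 +0.359124 = -0.423238
D = (+0.686243+0.727372i)·(-0.423238)·(+0.499292+0.866434i) = +0.121717-0.405358i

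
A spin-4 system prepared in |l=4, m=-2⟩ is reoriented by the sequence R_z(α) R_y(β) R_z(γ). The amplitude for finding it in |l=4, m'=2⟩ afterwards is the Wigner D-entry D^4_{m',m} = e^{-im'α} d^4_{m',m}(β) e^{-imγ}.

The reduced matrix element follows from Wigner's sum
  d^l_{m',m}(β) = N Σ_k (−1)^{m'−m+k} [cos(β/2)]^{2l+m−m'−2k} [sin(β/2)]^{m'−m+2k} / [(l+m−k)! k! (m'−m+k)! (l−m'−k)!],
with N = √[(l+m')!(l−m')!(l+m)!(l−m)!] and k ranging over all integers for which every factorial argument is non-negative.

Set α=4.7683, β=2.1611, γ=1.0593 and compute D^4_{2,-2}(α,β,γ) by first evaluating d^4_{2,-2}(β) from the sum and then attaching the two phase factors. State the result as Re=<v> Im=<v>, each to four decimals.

D^4_{2,-2}(4.7683,2.1611,1.0593) = e^{-i·2·4.7683}·d^4_{2,-2}(2.1611)·e^{-i·-2·1.0593}. Compute d first:
Half-angle: c=0.470843, s=0.882217. N=√(720·2·2·720)=1440.000000
The bounds max(0,m−m')=0 and min(l+m,l−m')=2 give 3 terms
  k=0: (−1)^4·1440.0000/(96)·0.4708^4·0.8822^4 = +0.446579
  k=1: (−1)^5·1440.0000/(120)·0.4708^2·0.8822^6 = -1.254256
  k=2: (−1)^6·1440.0000/(1440)·0.4708^0·0.8822^8 = +0.366947
d^4_{2,-2}(2.1611) = +0.446579 -1.254256 +0.366947 = -0.440730
Attach z-rotation phases: D = e^{-i(2)(4.7683)}·(-0.440730)·e^{-i(-2)(1.0593)} = -0.186121+0.399503i

Re=-0.1861 Im=0.3995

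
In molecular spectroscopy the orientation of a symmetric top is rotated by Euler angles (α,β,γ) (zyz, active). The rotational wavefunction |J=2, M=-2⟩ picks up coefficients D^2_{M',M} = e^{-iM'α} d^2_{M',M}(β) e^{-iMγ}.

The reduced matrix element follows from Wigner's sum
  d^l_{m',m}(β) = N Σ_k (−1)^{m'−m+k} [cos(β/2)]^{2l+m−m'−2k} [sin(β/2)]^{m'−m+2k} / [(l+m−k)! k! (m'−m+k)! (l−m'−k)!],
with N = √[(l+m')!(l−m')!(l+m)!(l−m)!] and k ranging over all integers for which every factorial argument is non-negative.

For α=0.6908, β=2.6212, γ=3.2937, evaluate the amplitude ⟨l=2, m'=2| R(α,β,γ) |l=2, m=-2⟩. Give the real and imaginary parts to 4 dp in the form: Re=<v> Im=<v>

D^2_{2,-2}(0.6908,2.6212,3.2937) = e^{-i·2·0.6908}·d^2_{2,-2}(2.6212)·e^{-i·-2·3.2937}. Compute d first:
Half-angle: c=0.257270, s=0.966339. N=√(24·1·1·24)=24.000000
The bounds max(0,m−m')=0 and min(l+m,l−m')=0 give 1 term
  k=0: (−1)^4·24.0000/(24)·0.2573^0·0.9663^4 = +0.872005
d^2_{2,-2}(2.6212) = +0.872005
D = (+0.188070-0.982156i)·(+0.872005)·(+0.954082+0.299544i) = +0.413010-0.767994i

Re=0.4130 Im=-0.7680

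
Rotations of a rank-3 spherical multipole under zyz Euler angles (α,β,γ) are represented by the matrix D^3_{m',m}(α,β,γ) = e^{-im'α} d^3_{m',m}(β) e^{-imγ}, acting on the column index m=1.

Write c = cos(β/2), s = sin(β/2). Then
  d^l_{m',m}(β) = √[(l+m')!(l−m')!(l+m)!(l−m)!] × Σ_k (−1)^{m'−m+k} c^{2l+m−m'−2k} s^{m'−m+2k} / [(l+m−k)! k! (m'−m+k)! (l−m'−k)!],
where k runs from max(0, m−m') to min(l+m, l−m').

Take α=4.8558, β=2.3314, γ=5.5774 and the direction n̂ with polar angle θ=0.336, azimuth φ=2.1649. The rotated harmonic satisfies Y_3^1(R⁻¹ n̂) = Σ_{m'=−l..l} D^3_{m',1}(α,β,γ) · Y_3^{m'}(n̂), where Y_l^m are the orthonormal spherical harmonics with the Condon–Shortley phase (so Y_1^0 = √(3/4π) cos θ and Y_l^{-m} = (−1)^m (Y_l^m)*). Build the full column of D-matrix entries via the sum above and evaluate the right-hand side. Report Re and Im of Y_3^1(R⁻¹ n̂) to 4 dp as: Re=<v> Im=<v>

Re=0.2413 Im=0.3732

Need the full column D^3_{m',1} for m'=−3..3 at α=4.8558, β=2.3314, γ=5.5774.
cos(β/2)=0.394107, sin(β/2)=0.919064
d^3_{-3,1}: single k=4 term ⇒ +0.429199;  D = -0.389268+0.180782i
d^3_{-2,1}: k∈[3..4] ⇒ +0.300546 -0.817230 = -0.516684;  D = +0.282372+0.432699i
d^3_{-1,1}: k∈[2..4] ⇒ +0.122265 -0.886549 +0.602665 = -0.161620;  D = -0.121336+0.106764i
d^3_{0,1}: k∈[1..3] ⇒ +0.030270 -0.493848 +0.895231 = +0.431652;  D = +0.328532+0.279983i
d^3_{1,1}: k∈[0..2] ⇒ +0.003747 -0.163020 +0.664912 = +0.505639;  D = -0.269605+0.427767i
d^3_{2,1}: k∈[0..1] ⇒ -0.027632 +0.300546 = +0.272914;  D = -0.249310-0.111025i
d^3_{3,1}: single k=0 term ⇒ +0.078922;  D = +0.021473-0.075944i
Y_3^{m'}(θ=0.336,φ=2.1649) and Σ D·Y over m':
  (-0.3893+0.1808i)·(+0.0146-0.0031i)  (+0.2824+0.4327i)·(-0.0392+0.0973i)  (-0.1213+0.1068i)·(-0.2062-0.3052i)  (+0.3285+0.2800i)·(+0.5131+0.0000i)  (-0.2696+0.4278i)·(+0.2062-0.3052i)  (-0.2493-0.1110i)·(-0.0392-0.0973i)  (+0.0215-0.0759i)·(-0.0146-0.0031i)
Y_3^1(R⁻¹ n̂) = +0.241267+0.373207i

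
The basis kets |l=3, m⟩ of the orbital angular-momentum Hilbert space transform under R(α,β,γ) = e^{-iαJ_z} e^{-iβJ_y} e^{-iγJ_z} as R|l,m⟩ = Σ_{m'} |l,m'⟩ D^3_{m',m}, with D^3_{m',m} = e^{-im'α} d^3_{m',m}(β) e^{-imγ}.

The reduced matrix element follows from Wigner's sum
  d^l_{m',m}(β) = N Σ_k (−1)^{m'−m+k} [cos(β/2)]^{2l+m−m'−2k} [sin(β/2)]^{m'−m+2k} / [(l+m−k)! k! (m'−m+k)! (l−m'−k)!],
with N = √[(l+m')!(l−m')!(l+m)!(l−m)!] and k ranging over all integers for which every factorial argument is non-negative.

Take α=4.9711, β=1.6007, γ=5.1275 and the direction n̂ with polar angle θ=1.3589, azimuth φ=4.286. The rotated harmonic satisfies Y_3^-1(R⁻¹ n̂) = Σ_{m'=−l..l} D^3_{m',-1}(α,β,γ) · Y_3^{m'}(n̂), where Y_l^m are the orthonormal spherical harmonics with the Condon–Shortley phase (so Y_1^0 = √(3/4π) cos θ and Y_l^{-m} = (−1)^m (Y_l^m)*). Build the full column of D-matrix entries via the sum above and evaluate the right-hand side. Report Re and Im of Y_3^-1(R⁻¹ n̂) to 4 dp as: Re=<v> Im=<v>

Re=0.2770 Im=0.2714

Need the full column D^3_{m',-1} for m'=−3..3 at α=4.9711, β=1.6007, γ=5.1275.
cos(β/2)=0.696456, sin(β/2)=0.717600
d^3_{-3,-1}: single k=2 term ⇒ +0.469228;  D = +0.173851+0.435833i
d^3_{-2,-1}: k∈[1..2] ⇒ +0.371834 -0.789510 = -0.417675;  D = +0.335448-0.248852i
d^3_{-1,-1}: k∈[0..2] ⇒ +0.114120 -0.969234 +0.771734 = -0.083380;  D = +0.065157+0.052027i
d^3_{0,-1}: k∈[0..2] ⇒ -0.407324 +1.297297 -0.459088 = +0.430884;  D = +0.173772-0.394290i
d^3_{1,-1}: k∈[0..2] ⇒ +0.726925 -1.028979 +0.136551 = -0.165503;  D = -0.163483-0.025779i
d^3_{2,-1}: k∈[0..1] ⇒ -0.789510 +0.419088 = -0.370422;  D = -0.037832-0.368484i
d^3_{3,-1}: single k=0 term ⇒ +0.498152;  D = -0.466039+0.175963i
Y_3^{m'}(θ=1.3589,φ=4.286) and Σ D·Y over m':
  (+0.1739+0.4358i)·(+0.3734-0.1121i)  (+0.3354-0.2489i)·(-0.1352-0.1547i)  (+0.0652+0.0520i)·(+0.1018-0.2240i)  (+0.1738-0.3943i)·(-0.2181+0.0000i)  (-0.1635-0.0258i)·(-0.1018-0.2240i)  (-0.0378-0.3685i)·(-0.1352+0.1547i)  (-0.4660+0.1760i)·(-0.3734-0.1121i)
Y_3^-1(R⁻¹ n̂) = +0.277039+0.271407i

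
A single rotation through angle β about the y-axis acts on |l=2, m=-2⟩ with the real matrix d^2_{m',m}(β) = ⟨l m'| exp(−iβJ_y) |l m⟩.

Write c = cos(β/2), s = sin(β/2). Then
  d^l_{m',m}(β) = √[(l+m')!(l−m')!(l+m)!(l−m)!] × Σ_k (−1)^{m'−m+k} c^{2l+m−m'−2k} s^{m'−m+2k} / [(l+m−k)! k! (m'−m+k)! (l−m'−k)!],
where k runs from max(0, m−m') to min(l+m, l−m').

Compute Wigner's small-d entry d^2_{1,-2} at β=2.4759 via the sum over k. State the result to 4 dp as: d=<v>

d=-0.5517

d^2_{1,-2}(β=2.4759) via Wigner's sum:
c=cos(2.4759/2)=0.326734, s=sin(2.4759/2)=0.945116; N=√[6·1·1·24]=12.000000
k: max(0,(-2)−(1))=0 … min(2+(-2),2−(1))=0
  k=0: (−1)^3·12.0000/(6)·0.3267^1·0.9451^3 = -0.551671
d^2_{1,-2}(2.4759) = -0.551671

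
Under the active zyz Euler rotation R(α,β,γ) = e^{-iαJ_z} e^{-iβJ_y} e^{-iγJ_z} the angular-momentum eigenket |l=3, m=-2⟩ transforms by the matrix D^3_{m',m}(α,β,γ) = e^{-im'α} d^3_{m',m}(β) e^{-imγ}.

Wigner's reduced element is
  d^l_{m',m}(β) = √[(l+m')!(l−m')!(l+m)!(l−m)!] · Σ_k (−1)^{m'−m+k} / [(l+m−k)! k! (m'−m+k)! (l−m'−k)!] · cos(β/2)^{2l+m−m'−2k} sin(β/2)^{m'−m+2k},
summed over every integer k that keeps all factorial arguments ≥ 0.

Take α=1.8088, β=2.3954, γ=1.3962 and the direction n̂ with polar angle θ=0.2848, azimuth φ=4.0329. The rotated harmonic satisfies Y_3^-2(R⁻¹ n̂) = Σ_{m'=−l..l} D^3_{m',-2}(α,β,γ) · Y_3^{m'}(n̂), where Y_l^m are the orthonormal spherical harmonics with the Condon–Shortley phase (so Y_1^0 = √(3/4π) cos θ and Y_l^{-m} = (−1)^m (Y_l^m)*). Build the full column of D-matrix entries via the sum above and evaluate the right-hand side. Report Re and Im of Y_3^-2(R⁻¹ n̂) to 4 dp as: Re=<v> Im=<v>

Re=0.2463 Im=0.1199

Need the full column D^3_{m',-2} for m'=−3..3 at α=1.8088, β=2.3954, γ=1.3962.
cos(β/2)=0.364500, sin(β/2)=0.931203
d^3_{-3,-2}: single k=1 term ⇒ +0.014676;  D = -0.005236+0.013710i
d^3_{-2,-2}: k∈[0..1] ⇒ +0.002345 -0.076533 = -0.074188;  D = -0.073592-0.009383i
d^3_{-1,-2}: k∈[0..1] ⇒ -0.018947 +0.247319 = +0.228372;  D = -0.025340-0.226962i
d^3_{0,-2}: k∈[0..1] ⇒ +0.083838 -0.547186 = -0.463347;  D = +0.435384-0.158529i
d^3_{1,-2}: k∈[0..1] ⇒ -0.247319 +0.807087 = +0.559768;  D = +0.310128+0.466005i
d^3_{2,-2}: k∈[0..1] ⇒ +0.499510 -0.652029 = -0.152519;  D = -0.103470+0.112053i
d^3_{3,-2}: single k=0 term ⇒ -0.625167;  D = +0.546344+0.303878i
Y_3^{m'}(θ=0.2848,φ=4.0329) and Σ D·Y over m':
  (-0.0052+0.0137i)·(+0.0083+0.0042i)  (-0.0736-0.0094i)·(-0.0163-0.0757i)  (-0.0253-0.2270i)·(-0.2057+0.2547i)  (+0.4354-0.1585i)·(+0.5749+0.0000i)  (+0.3101+0.4660i)·(+0.2057+0.2547i)  (-0.1035+0.1121i)·(-0.0163+0.0757i)  (+0.5463+0.3039i)·(-0.0083+0.0042i)
Y_3^-2(R⁻¹ n̂) = +0.246259+0.119864i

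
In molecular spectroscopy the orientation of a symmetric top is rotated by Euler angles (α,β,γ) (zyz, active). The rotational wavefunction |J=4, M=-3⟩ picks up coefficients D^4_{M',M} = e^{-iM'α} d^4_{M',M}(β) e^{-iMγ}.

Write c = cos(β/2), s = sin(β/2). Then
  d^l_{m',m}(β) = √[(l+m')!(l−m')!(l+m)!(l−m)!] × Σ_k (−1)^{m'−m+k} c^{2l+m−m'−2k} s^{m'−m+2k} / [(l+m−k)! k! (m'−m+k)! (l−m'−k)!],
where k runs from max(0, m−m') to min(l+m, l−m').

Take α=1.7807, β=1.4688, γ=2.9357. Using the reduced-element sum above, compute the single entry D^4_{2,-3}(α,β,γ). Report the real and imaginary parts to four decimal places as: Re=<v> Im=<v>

Re=-0.2297 Im=0.3890

Split into d^4_{2,-3}(β=1.4688) × two z-phases.
Half-angle: c=0.742233, s=0.670142. N=√(720·2·1·5040)=2693.993318
k∈{0,1} keeps every argument non-negative
  k=0: (−1)^5·2693.9933/(240)·0.7422^3·0.6701^5 = -0.620355
  k=1: (−1)^6·2693.9933/(720)·0.7422^1·0.6701^7 = +0.168567
d^4_{2,-3}(1.4688) = -0.620355 +0.168567 = -0.451788
Attach z-rotation phases: D = e^{-i(2)(1.7807)}·(-0.451788)·e^{-i(-3)(2.9357)} = -0.229683+0.389047i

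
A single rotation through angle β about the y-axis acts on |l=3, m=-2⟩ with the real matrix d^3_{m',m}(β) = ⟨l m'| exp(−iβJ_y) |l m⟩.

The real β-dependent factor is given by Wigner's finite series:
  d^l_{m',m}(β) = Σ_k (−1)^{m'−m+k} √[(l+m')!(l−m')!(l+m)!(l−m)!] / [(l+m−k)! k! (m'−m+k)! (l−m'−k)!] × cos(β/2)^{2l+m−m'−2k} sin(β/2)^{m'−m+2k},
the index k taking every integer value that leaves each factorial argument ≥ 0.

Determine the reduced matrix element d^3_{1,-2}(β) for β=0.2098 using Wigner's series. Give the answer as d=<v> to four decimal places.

d=-0.0071

d^3_{1,-2}(β=0.2098) via Wigner's sum:
With c≡cos(β/2)=0.994503 and s≡sin(β/2)=0.104708, N=[24·2·1·120]^{1/2}=75.894664
Admissible k: 0..1 (factorial args all ≥0)
  k=0: (−1)^3·75.8947/(12)·0.9945^3·0.1047^3 = -0.007141
  k=1: (−1)^4·75.8947/(24)·0.9945^1·0.1047^5 = +0.000040
d^3_{1,-2}(0.2098) = -0.007141 +0.000040 = -0.007102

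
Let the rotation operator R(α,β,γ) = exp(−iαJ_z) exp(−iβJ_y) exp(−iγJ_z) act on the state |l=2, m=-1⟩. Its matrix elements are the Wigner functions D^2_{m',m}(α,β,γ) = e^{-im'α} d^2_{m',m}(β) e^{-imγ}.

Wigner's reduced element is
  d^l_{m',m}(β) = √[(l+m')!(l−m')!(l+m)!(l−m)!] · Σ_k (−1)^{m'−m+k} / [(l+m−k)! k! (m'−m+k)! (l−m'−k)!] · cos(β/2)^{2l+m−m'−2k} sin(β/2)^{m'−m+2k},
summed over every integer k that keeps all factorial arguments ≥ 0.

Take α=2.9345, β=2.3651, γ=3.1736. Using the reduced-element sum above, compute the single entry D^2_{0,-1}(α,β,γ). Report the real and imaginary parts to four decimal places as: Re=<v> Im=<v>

Re=-0.6120 Im=-0.0196

Split into d^2_{0,-1}(β=2.3651) × two z-phases.
Half-angle: c=0.378566, s=0.925574. N=√(2·2·1·6)=4.898979
k∈{0,1} keeps every argument non-negative
  k=0: (−1)^1·4.8990/(2)·0.3786^3·0.9256^1 = -0.123002
  k=1: (−1)^2·4.8990/(2)·0.3786^1·0.9256^3 = +0.735277
d^2_{0,-1}(2.3651) = -0.123002 +0.735277 = +0.612275
Phases: e^{-i·(0)·2.9345}=+1.000000+0.000000i, e^{-i·(-1)·3.1736}=-0.999488-0.032002i ⇒ D=-0.611962-0.019594i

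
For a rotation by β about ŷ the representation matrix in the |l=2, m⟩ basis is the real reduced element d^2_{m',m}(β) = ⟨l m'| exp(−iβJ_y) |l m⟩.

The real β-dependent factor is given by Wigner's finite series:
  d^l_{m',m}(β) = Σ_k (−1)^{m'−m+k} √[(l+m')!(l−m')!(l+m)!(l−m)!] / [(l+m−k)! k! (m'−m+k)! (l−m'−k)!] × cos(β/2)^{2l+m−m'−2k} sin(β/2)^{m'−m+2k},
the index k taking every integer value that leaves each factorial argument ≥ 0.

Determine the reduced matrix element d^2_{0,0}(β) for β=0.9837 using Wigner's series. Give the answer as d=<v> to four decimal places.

d=-0.0397

d^2_{0,0}(β=0.9837) via Wigner's sum:
c=cos(0.9837/2)=0.881461, s=sin(0.9837/2)=0.472257; N=√[2·2·2·2]=4.000000
Admissible k: 0..2 (factorial args all ≥0)
  k=0: (−1)^0·4.0000/(4)·0.8815^4·0.4723^0 = +0.603687
  k=1: (−1)^1·4.0000/(1)·0.8815^2·0.4723^2 = -0.693144
  k=2: (−1)^2·4.0000/(4)·0.8815^0·0.4723^4 = +0.049741
d^2_{0,0}(0.9837) = +0.603687 -0.693144 +0.049741 = -0.039716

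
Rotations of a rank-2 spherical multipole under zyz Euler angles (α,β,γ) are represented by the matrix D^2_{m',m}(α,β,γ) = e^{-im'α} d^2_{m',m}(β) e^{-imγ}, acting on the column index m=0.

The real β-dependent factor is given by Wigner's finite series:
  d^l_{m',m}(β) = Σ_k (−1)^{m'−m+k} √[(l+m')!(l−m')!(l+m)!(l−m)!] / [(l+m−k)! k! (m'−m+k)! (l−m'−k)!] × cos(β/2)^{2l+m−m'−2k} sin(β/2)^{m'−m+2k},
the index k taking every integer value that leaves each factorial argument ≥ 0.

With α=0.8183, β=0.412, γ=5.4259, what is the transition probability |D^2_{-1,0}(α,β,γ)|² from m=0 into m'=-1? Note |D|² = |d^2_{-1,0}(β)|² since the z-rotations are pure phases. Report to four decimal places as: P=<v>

P=0.2020

First d^2_{-1,0}(β=0.412), then the phase factors e^{-i(-1)α} and e^{-i(0)γ}:
With c≡cos(β/2)=0.978857 and s≡sin(β/2)=0.204546, N=[1·6·2·2]^{1/2}=4.898979
The bounds max(0,m−m')=1 and min(l+m,l−m')=2 give 2 terms
  k=1: (−1)^0·4.8990/(2)·0.9789^3·0.2045^1 = +0.469921
  k=2: (−1)^1·4.8990/(2)·0.9789^1·0.2045^3 = -0.020520
d^2_{-1,0}(0.412) = +0.469921 -0.020520 = +0.449401
|D^2_{-1,0}|² = |d^2_{-1,0}(β)|² = (+0.449401)² = 0.201961 (the z-rotation phases have unit modulus)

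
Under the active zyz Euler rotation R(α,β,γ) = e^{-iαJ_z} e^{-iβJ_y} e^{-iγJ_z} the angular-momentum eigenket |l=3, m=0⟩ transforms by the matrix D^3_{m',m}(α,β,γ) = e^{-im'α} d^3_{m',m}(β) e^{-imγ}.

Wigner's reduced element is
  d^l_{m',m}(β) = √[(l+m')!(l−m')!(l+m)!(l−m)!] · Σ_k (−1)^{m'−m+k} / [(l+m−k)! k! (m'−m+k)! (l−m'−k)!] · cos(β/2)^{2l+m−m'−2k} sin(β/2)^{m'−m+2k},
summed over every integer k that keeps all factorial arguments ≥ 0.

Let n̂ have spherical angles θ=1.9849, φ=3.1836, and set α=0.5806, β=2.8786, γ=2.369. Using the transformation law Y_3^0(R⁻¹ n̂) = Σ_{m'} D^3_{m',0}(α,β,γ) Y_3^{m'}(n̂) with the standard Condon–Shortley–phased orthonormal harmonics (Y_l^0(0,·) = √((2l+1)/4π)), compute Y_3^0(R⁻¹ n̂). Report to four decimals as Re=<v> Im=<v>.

Re=-0.1946 Im=0.0000

Need the full column D^3_{m',0} for m'=−3..3 at α=0.5806, β=2.8786, γ=2.369.
cos(β/2)=0.131118, sin(β/2)=0.991367
d^3_{-3,0}: single k=3 term ⇒ +0.009822;  D = -0.001671+0.009679i
d^3_{-2,0}: k∈[2..3] ⇒ +0.001591 -0.090954 = -0.089363;  D = -0.035588-0.081971i
d^3_{-1,0}: k∈[1..3] ⇒ +0.000133 -0.022824 +0.434934 = +0.412243;  D = +0.344690+0.226126i
d^3_{0,0}: k∈[0..3] ⇒ +0.000005 -0.002614 +0.149452 -0.949306 = -0.802463;  D = -0.802463+0.000000i
d^3_{1,0}: k∈[0..2] ⇒ -0.000133 +0.022824 -0.434934 = -0.412243;  D = -0.344690+0.226126i
d^3_{2,0}: k∈[0..1] ⇒ +0.001591 -0.090954 = -0.089363;  D = -0.035588+0.081971i
d^3_{3,0}: single k=0 term ⇒ -0.009822;  D = +0.001671+0.009679i
Y_3^{m'}(θ=1.9849,φ=3.1836) and Σ D·Y over m':
  (-0.0017+0.0097i)·(-0.3176+0.0402i)  (-0.0356-0.0820i)·(-0.3434+0.0289i)  (+0.3447+0.2261i)·(+0.0563-0.0024i)  (-0.8025+0.0000i)·(+0.3289+0.0000i)  (-0.3447+0.2261i)·(-0.0563-0.0024i)  (-0.0356+0.0820i)·(-0.3434-0.0289i)  (+0.0017+0.0097i)·(+0.3176+0.0402i)
Y_3^0(R⁻¹ n̂) = -0.194583-0.000000i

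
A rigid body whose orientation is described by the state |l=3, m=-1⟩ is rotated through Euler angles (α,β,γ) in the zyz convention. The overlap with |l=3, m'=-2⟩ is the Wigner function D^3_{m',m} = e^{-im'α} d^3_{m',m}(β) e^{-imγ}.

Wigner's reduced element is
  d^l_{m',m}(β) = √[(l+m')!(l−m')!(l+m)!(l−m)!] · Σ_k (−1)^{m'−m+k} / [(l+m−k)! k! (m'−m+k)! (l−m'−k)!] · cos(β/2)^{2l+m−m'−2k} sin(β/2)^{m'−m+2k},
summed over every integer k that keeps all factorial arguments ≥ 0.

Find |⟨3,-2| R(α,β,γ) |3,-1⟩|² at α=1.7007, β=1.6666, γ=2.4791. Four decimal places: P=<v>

P=0.2097

Split into d^3_{-2,-1}(β=1.6666) × two z-phases.
c=cos(1.6666/2)=0.672437, s=sin(1.6666/2)=0.740154; N=√[1·120·2·24]=75.894664
Admissible k: 1..2 (factorial args all ≥0)
  k=1: (−1)^0·75.8947/(24)·0.6724^5·0.7402^1 = +0.321796
  k=2: (−1)^1·75.8947/(12)·0.6724^3·0.7402^3 = -0.779743
d^3_{-2,-1}(1.6666) = +0.321796 -0.779743 = -0.457948
|D^3_{-2,-1}|² = |d^3_{-2,-1}(β)|² = (-0.457948)² = 0.209716 (the z-rotation phases have unit modulus)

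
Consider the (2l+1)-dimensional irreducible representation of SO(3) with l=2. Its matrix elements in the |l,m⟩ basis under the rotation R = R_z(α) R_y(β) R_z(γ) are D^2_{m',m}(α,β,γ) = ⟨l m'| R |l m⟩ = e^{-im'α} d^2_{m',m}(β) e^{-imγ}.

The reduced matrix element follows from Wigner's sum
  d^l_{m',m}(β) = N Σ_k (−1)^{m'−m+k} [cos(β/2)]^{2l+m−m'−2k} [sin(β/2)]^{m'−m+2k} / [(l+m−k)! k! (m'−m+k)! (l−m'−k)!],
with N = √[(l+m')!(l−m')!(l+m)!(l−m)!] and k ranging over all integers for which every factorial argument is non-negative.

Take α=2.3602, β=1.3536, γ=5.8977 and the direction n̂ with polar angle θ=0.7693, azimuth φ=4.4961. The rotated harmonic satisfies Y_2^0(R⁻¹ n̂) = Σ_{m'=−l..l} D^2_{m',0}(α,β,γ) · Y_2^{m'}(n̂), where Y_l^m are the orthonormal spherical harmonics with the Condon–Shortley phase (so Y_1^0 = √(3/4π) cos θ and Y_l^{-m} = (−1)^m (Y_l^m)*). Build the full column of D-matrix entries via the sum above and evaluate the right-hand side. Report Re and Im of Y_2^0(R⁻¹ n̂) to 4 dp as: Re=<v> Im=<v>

Re=-0.2741 Im=0.0000

Need the full column D^2_{m',0} for m'=−2..2 at α=2.3602, β=1.3536, γ=5.8977.
cos(β/2)=0.779581, sin(β/2)=0.626302
d^2_{-2,0}: single k=2 term ⇒ +0.583936;  D = +0.004678-0.583917i
d^2_{-1,0}: k∈[1..2] ⇒ +0.726846 -0.469124 = +0.257723;  D = -0.182966+0.181506i
d^2_{0,0}: k∈[0..2] ⇒ +0.369356 -0.953563 +0.153863 = -0.430344;  D = -0.430344+0.000000i
d^2_{1,0}: k∈[0..1] ⇒ -0.726846 +0.469124 = -0.257723;  D = +0.182966+0.181506i
d^2_{2,0}: single k=0 term ⇒ +0.583936;  D = +0.004678+0.583917i
Y_2^{m'}(θ=0.7693,φ=4.4961) and Σ D·Y over m':
  (+0.0047-0.5839i)·(-0.1697-0.0784i)  (-0.1830+0.1815i)·(-0.0829+0.3771i)  (-0.4303+0.0000i)·(+0.1729+0.0000i)  (+0.1830+0.1815i)·(+0.0829+0.3771i)  (+0.0047+0.5839i)·(-0.1697+0.0784i)
Y_2^0(R⁻¹ n̂) = -0.274081+0.000000i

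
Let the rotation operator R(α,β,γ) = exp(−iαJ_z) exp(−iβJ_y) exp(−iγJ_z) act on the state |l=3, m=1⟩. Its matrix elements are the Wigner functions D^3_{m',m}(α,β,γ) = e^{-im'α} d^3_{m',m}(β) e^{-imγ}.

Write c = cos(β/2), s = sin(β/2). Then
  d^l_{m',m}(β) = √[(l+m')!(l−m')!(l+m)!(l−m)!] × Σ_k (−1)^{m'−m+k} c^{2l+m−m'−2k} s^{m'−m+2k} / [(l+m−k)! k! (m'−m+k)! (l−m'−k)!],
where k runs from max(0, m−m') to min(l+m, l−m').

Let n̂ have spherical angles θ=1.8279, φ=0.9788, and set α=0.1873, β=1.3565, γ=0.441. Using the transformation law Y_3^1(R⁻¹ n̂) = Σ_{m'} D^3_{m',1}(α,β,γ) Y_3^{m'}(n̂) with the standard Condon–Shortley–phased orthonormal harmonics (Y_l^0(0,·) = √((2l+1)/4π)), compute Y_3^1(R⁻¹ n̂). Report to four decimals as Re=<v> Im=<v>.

Re=-0.1806 Im=-0.1264

Need the full column D^3_{m',1} for m'=−3..3 at α=0.1873, β=1.3565, γ=0.441.
cos(β/2)=0.778672, sin(β/2)=0.627431
d^3_{-3,1}: single k=4 term ⇒ +0.363931;  D = +0.361275+0.043892i
d^3_{-2,1}: k∈[3..4] ⇒ +0.737551 -0.239434 = +0.498117;  D = +0.497020-0.033051i
d^3_{-1,1}: k∈[2..4] ⇒ +0.868364 -0.751733 +0.061009 = +0.177640;  D = +0.171954-0.044585i
d^3_{0,1}: k∈[1..3] ⇒ +0.622199 -1.211920 +0.262287 = -0.327434;  D = -0.296107+0.139763i
d^3_{1,1}: k∈[0..2] ⇒ +0.222909 -1.157818 +0.563800 = -0.371110;  D = -0.300238+0.218127i
d^3_{2,1}: k∈[0..1] ⇒ -0.567987 +0.737551 = +0.169564;  D = +0.116224-0.123466i
d^3_{3,1}: single k=0 term ⇒ +0.560526;  D = +0.301485-0.472543i
Y_3^{m'}(θ=1.8279,φ=0.9788) and Σ D·Y over m':
  (+0.3613+0.0439i)·(-0.3695-0.0769i)  (+0.4970-0.0331i)·(+0.0917+0.2251i)  (+0.1720-0.0446i)·(-0.1180+0.1755i)  (-0.2961+0.1398i)·(+0.2540+0.0000i)  (-0.3002+0.2181i)·(+0.1180+0.1755i)  (+0.1162-0.1235i)·(+0.0917-0.2251i)  (+0.3015-0.4725i)·(+0.3695-0.0769i)
Y_3^1(R⁻¹ n̂) = -0.180581-0.126431i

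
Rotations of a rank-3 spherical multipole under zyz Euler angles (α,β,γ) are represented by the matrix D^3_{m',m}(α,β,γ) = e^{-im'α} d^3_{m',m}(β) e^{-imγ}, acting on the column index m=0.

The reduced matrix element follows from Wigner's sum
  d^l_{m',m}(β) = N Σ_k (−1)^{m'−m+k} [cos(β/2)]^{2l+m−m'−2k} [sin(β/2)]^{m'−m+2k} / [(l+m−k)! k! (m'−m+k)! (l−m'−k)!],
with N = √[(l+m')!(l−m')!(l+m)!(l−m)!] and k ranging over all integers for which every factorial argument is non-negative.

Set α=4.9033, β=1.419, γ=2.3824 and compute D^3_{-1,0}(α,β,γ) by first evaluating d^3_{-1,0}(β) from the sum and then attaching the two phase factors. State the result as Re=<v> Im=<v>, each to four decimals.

Re=-0.0719 Im=0.3722

D^3_{-1,0}(4.9033,1.419,2.3824) = e^{-i·-1·4.9033}·d^3_{-1,0}(1.419)·e^{-i·0·2.3824}. Compute d first:
Half-angle: c=0.758688, s=0.651455. N=√(2·24·6·6)=41.569219
k: max(0,(0)−(-1))=1 … min(3+(0),3−(-1))=3
  k=1: (−1)^0·41.5692/(12)·0.7587^5·0.6515^1 = +0.567270
  k=2: (−1)^1·41.5692/(4)·0.7587^3·0.6515^3 = -1.254739
  k=3: (−1)^2·41.5692/(12)·0.7587^1·0.6515^5 = +0.308371
d^3_{-1,0}(1.419) = +0.567270 -1.254739 +0.308371 = -0.379097
D = (+0.189753-0.981832i)·(-0.379097)·(+1.000000+0.000000i) = -0.071935+0.372210i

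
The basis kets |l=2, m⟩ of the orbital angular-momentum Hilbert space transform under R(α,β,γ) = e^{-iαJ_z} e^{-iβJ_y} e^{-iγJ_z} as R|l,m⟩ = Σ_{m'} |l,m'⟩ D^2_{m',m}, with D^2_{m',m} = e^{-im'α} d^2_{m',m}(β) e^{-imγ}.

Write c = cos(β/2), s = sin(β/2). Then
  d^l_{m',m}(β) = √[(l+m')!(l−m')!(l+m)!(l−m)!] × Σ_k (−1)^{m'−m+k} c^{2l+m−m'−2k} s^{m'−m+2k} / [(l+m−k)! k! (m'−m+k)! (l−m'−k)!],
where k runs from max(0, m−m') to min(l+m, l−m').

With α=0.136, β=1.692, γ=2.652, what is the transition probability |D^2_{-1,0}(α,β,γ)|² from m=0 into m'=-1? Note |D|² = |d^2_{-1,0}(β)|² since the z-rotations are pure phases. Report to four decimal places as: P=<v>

P=0.0216

Split into d^2_{-1,0}(β=1.692) × two z-phases.
With c≡cos(β/2)=0.662983 and s≡sin(β/2)=0.748634, N=[1·6·2·2]^{1/2}=4.898979
k: max(0,(0)−(-1))=1 … min(2+(0),2−(-1))=2
  k=1: (−1)^0·4.8990/(2)·0.6630^3·0.7486^1 = +0.534383
  k=2: (−1)^1·4.8990/(2)·0.6630^1·0.7486^3 = -0.681377
d^2_{-1,0}(1.692) = +0.534383 -0.681377 = -0.146994
|D^2_{-1,0}|² = |d^2_{-1,0}(β)|² = (-0.146994)² = 0.021607 (the z-rotation phases have unit modulus)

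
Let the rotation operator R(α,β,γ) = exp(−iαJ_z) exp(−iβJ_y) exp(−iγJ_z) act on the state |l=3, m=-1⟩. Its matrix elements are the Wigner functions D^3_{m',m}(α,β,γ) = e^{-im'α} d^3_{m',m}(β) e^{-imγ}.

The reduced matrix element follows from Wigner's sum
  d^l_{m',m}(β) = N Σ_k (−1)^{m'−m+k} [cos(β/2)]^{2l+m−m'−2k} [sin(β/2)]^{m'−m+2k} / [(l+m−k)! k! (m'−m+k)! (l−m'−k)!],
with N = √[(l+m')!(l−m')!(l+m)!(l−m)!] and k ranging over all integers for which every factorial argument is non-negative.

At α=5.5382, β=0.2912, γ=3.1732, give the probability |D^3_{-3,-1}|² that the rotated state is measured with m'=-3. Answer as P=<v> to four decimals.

P=0.0061

D^3_{-3,-1}(5.5382,0.2912,3.1732) = e^{-i·-3·5.5382}·d^3_{-3,-1}(0.2912)·e^{-i·-1·3.1732}. Compute d first:
Half-angle: c=0.989419, s=0.145086. N=√(1·720·2·24)=185.903201
k: max(0,(-1)−(-3))=2 … min(3+(-1),3−(-3))=2
  k=2: (−1)^0·185.9032/(48)·0.9894^4·0.1451^2 = +0.078130
d^3_{-3,-1}(0.2912) = +0.078130
|D^3_{-3,-1}|² = |d^3_{-3,-1}(β)|² = (+0.078130)² = 0.006104 (the z-rotation phases have unit modulus)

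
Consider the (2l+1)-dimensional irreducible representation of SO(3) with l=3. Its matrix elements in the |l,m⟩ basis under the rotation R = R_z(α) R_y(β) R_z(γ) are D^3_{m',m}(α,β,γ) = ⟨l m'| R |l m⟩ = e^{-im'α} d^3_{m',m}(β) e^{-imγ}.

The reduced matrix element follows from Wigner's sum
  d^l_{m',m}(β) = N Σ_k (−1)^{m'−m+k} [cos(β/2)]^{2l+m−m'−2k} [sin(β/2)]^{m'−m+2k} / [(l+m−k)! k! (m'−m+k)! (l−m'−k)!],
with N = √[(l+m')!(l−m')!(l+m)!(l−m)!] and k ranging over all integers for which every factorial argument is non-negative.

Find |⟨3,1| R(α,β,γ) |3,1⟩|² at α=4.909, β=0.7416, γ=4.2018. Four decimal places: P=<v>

P=0.0022

First d^3_{1,1}(β=0.7416), then the phase factors e^{-i(1)α} and e^{-i(1)γ}:
c=cos(0.7416/2)=0.932038, s=sin(0.7416/2)=0.362361; N=√[24·2·24·2]=48.000000
Admissible k: 0..2 (factorial args all ≥0)
  k=0: (−1)^0·48.0000/(48)·0.9320^6·0.3624^0 = +0.655543
  k=1: (−1)^1·48.0000/(6)·0.9320^4·0.3624^2 = -0.792697
  k=2: (−1)^2·48.0000/(8)·0.9320^2·0.3624^4 = +0.089864
d^3_{1,1}(0.7416) = +0.655543 -0.792697 +0.089864 = -0.047291
|D^3_{1,1}|² = |d^3_{1,1}(β)|² = (-0.047291)² = 0.002236 (the z-rotation phases have unit modulus)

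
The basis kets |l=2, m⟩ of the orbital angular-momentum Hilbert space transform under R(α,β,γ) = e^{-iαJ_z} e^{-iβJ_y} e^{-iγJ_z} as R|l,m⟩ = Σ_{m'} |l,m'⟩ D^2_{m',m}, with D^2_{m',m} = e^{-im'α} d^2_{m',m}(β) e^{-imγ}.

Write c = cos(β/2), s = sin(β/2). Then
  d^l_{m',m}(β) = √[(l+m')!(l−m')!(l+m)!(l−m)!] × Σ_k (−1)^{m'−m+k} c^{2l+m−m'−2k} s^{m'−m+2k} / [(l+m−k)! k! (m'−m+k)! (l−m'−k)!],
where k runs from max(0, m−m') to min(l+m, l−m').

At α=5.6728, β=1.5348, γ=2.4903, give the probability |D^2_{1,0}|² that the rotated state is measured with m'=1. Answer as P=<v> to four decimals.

P=0.0019

Split into d^2_{1,0}(β=1.5348) × two z-phases.
Half-angle: c=0.719718, s=0.694266. N=√(6·1·2·2)=4.898979
k: max(0,(0)−(1))=0 … min(2+(0),2−(1))=1
  k=0: (−1)^1·4.8990/(2)·0.7197^3·0.6943^1 = -0.634000
  k=1: (−1)^2·4.8990/(2)·0.7197^1·0.6943^3 = +0.589952
d^2_{1,0}(1.5348) = -0.634000 +0.589952 = -0.044048
|D^2_{1,0}|² = |d^2_{1,0}(β)|² = (-0.044048)² = 0.001940 (the z-rotation phases have unit modulus)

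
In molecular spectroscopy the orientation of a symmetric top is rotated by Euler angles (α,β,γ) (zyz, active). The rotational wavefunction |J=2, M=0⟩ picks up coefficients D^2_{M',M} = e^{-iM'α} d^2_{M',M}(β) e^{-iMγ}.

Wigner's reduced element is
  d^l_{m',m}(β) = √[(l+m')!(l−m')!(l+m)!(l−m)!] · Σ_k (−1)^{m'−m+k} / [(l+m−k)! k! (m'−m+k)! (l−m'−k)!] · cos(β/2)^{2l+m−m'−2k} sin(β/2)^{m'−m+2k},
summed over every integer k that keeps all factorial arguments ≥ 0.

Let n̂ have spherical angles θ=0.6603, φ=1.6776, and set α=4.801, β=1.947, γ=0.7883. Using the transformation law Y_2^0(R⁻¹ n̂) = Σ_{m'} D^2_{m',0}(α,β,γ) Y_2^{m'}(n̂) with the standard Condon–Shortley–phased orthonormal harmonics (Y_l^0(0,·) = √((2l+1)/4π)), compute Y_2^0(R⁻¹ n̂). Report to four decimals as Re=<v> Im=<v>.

Re=0.3853 Im=0.0000

Need the full column D^2_{m',0} for m'=−2..2 at α=4.801, β=1.947, γ=0.7883.
cos(β/2)=0.562409, sin(β/2)=0.826859
d^2_{-2,0}: single k=2 term ⇒ +0.529716;  D = -0.521419-0.093387i
d^2_{-1,0}: k∈[1..2] ⇒ +0.360300 -0.778794 = -0.418494;  D = -0.037035+0.416852i
d^2_{0,0}: k∈[0..2] ⇒ +0.100048 -0.865023 +0.467440 = -0.297534;  D = -0.297534+0.000000i
d^2_{1,0}: k∈[0..1] ⇒ -0.360300 +0.778794 = +0.418494;  D = +0.037035+0.416852i
d^2_{2,0}: single k=0 term ⇒ +0.529716;  D = -0.521419+0.093387i
Y_2^{m'}(θ=0.6603,φ=1.6776) and Σ D·Y over m':
  (-0.5214-0.0934i)·(-0.1420+0.0308i)  (-0.0370+0.4169i)·(-0.0399-0.3721i)  (-0.2975+0.0000i)·(+0.2748+0.0000i)  (+0.0370+0.4169i)·(+0.0399-0.3721i)  (-0.5214+0.0934i)·(-0.1420-0.0308i)
Y_2^0(R⁻¹ n̂) = +0.385270+0.000000i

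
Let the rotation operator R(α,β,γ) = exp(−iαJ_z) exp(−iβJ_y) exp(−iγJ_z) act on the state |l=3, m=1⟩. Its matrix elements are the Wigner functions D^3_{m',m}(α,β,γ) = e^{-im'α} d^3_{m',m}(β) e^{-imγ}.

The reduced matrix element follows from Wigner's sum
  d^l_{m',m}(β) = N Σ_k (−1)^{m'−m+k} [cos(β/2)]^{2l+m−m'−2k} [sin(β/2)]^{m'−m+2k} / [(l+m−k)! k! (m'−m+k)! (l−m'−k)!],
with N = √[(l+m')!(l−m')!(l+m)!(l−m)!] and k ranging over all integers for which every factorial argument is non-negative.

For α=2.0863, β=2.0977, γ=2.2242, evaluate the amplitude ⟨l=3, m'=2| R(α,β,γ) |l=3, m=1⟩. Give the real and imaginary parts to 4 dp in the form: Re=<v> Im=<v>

Re=0.4234 Im=-0.0483

Split into d^3_{2,1}(β=2.0977) × two z-phases.
Half-angle: c=0.498568, s=0.866850. N=√(120·1·24·2)=75.894664
k∈{0,1} keeps every argument non-negative
  k=0: (−1)^1·75.8947/(24)·0.4986^5·0.8669^1 = -0.084444
  k=1: (−1)^2·75.8947/(12)·0.4986^3·0.8669^3 = +0.510548
d^3_{2,1}(2.0977) = -0.084444 +0.510548 = +0.426104
D = (-0.513955+0.857817i)·(+0.426104)·(-0.607893-0.794019i) = +0.423357-0.048308i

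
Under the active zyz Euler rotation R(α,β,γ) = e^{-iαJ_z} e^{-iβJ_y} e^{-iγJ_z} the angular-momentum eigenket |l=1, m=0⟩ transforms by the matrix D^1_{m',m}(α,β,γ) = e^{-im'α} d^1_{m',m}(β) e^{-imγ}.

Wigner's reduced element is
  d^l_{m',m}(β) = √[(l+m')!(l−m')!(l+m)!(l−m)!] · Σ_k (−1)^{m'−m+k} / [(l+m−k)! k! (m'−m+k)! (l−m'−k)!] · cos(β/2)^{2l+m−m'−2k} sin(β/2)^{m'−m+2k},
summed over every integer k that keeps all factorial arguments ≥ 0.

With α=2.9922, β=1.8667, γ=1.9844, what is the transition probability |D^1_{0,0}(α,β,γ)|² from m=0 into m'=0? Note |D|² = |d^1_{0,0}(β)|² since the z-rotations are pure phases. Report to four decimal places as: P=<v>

P=0.0850

D^1_{0,0}(2.9922,1.8667,1.9844) = e^{-i·0·2.9922}·d^1_{0,0}(1.8667)·e^{-i·0·1.9844}. Compute d first:
With c≡cos(β/2)=0.595145 and s≡sin(β/2)=0.803618, N=[1·1·1·1]^{1/2}=1.000000
k∈{0,1} keeps every argument non-negative
  k=0: (−1)^0·1.0000/(1)·0.5951^2·0.8036^0 = +0.354198
  k=1: (−1)^1·1.0000/(1)·0.5951^0·0.8036^2 = -0.645802
d^1_{0,0}(1.8667) = +0.354198 -0.645802 = -0.291604
|D^1_{0,0}|² = |d^1_{0,0}(β)|² = (-0.291604)² = 0.085033 (the z-rotation phases have unit modulus)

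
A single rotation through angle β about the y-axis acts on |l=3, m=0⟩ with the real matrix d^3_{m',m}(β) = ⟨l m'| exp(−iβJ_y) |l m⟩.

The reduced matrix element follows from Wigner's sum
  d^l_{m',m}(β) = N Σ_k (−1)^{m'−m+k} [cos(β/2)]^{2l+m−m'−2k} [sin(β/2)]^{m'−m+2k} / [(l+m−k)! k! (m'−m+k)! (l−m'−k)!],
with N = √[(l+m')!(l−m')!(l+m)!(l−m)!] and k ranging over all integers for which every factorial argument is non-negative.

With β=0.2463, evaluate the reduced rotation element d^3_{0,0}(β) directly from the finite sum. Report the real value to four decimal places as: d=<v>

d=0.8257

d^3_{0,0}(β=0.2463) via Wigner's sum:
c=cos(0.2463/2)=0.992427, s=sin(0.2463/2)=0.122839; N=√[6·6·6·6]=36.000000
Admissible k: 0..3 (factorial args all ≥0)
  k=0: (−1)^0·36.0000/(36)·0.9924^6·0.1228^0 = +0.955411
  k=1: (−1)^1·36.0000/(4)·0.9924^4·0.1228^2 = -0.131737
  k=2: (−1)^2·36.0000/(4)·0.9924^2·0.1228^4 = +0.002018
  k=3: (−1)^3·36.0000/(36)·0.9924^0·0.1228^6 = -0.000003
d^3_{0,0}(0.2463) = +0.955411 -0.131737 +0.002018 -0.000003 = +0.825689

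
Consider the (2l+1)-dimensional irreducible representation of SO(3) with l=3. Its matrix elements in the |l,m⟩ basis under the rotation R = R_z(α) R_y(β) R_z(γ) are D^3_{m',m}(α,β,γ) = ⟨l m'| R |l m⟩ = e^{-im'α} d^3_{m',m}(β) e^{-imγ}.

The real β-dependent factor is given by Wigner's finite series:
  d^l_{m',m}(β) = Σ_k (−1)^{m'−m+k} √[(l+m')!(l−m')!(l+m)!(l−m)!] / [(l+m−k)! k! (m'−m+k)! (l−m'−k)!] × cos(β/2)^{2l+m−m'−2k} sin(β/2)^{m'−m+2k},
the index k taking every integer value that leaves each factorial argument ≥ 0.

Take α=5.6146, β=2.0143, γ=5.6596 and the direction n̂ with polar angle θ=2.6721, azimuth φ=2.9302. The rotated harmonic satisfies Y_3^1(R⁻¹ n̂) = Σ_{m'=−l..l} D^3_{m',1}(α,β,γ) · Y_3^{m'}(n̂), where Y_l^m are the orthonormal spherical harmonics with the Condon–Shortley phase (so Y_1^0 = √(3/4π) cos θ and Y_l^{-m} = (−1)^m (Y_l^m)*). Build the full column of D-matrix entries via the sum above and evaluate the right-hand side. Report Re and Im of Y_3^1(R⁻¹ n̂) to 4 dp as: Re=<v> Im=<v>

Need the full column D^3_{m',1} for m'=−3..3 at α=5.6146, β=2.0143, γ=5.6596.
cos(β/2)=0.534272, sin(β/2)=0.845313
d^3_{-3,1}: single k=4 term ⇒ +0.564469;  D = +0.105843-0.554457i
d^3_{-2,1}: k∈[3..4] ⇒ +0.582598 -0.729204 = -0.146606;  D = -0.110837+0.095961i
d^3_{-1,1}: k∈[2..4] ⇒ +0.349330 -1.165962 +0.364841 = -0.451790;  D = -0.451333+0.020324i
d^3_{0,1}: k∈[1..3] ⇒ +0.127474 -0.957307 +0.798803 = -0.031030;  D = -0.025190-0.018120i
d^3_{1,1}: k∈[0..2] ⇒ +0.023258 -0.465773 +0.874471 = +0.431956;  D = +0.118803+0.415297i
d^3_{2,1}: k∈[0..1] ⇒ -0.116367 +0.582598 = +0.466232;  D = -0.177238+0.431229i
d^3_{3,1}: single k=0 term ⇒ +0.225491;  D = -0.196548+0.110523i
Y_3^{m'}(θ=2.6721,φ=2.9302) and Σ D·Y over m':
  (+0.1058-0.5545i)·(-0.0311-0.0229i)  (-0.1108+0.0960i)·(-0.1701-0.0765i)  (-0.4513+0.0203i)·(-0.4255-0.0913i)  (-0.0252-0.0181i)·(-0.3250+0.0000i)  (+0.1188+0.4153i)·(+0.4255-0.0913i)  (-0.1772+0.4312i)·(-0.1701+0.0765i)  (-0.1965+0.1105i)·(+0.0311-0.0229i)
Y_3^1(R⁻¹ n̂) = +0.294349+0.132328i

Re=0.2943 Im=0.1323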